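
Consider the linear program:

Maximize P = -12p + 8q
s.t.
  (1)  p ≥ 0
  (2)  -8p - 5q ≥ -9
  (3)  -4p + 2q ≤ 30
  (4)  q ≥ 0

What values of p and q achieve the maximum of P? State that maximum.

Extreme points and P = -12p + 8q:
  (0, 9/5) → P = 72/5
  (0, 0) → P = 0
  (9/8, 0) → P = -27/2

The optimum lies where p = 0 and -8p - 5q = -9.
Solving simultaneously gives p = 0, q = 9/5.

p = 0, q = 9/5, maximum P = 72/5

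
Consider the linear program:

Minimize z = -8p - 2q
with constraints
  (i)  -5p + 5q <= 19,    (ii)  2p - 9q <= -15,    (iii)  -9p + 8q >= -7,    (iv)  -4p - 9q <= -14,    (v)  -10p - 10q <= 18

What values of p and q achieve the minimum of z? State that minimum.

p = 187/5, q = 206/5, minimum z = -1908/5

Extreme points and z = -8p - 2q:
  (187/5, 206/5) → z = -1908/5
  (-101/65, 146/65) → z = 516/65
  (183/65, 149/65) → z = -1762/65
  (-1/6, 44/27) → z = -52/27

The optimum lies where -5p + 5q = 19 and -9p + 8q = -7.
Solving simultaneously gives p = 187/5, q = 206/5.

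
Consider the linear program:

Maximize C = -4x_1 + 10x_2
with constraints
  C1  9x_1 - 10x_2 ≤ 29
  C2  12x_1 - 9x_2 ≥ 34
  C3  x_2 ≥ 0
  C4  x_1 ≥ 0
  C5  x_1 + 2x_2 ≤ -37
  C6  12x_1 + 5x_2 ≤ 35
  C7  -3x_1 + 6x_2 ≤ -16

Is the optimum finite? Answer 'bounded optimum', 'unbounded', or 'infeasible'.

The boundaries 12x_1 + 5x_2 = 35 and -3x_1 + 6x_2 = -16 meet at (10/3, -1), but that point violates 9x_1 - 10x_2 ≤ 29. Every candidate vertex is excluded by some other constraint, so the feasible region is empty.

infeasible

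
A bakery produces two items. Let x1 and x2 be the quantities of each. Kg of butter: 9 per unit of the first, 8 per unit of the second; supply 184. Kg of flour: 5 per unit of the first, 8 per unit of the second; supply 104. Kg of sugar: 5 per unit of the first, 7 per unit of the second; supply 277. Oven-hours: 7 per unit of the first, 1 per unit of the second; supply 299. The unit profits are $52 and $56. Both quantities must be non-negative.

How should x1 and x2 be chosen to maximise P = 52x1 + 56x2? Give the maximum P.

x1 = 20, x2 = 1/2, maximum P = 1068

Vertices and P = 52x1 + 56x2:
  (0, 0) → P = 0
  (0, 13) → P = 728
  (184/9, 0) → P = 9568/9
  (20, 1/2) → P = 1068

The optimum lies where 9x1 + 8x2 = 184 and 5x1 + 8x2 = 104.
Solving simultaneously gives x1 = 20, x2 = 1/2.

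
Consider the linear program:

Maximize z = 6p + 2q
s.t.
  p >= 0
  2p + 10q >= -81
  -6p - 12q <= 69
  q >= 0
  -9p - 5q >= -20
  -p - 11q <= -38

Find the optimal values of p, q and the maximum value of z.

p = 15/47, q = 161/47, maximum z = 412/47

Corner points and z = 6p + 2q:
  (0, 4) → z = 8
  (0, 38/11) → z = 76/11
  (15/47, 161/47) → z = 412/47

At the optimal vertex, -9p - 5q = -20 and -p - 11q = -38.
Solving simultaneously gives p = 15/47, q = 161/47.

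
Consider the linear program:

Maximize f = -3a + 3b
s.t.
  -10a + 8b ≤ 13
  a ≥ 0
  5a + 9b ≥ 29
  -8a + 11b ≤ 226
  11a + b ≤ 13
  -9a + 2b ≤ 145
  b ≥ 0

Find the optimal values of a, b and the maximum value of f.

a = 13/14, b = 39/14, maximum f = 39/7

Vertices and f = -3a + 3b:
  (23/26, 71/26) → f = 72/13
  (13/14, 39/14) → f = 39/7
  (44/47, 127/47) → f = 249/47

The optimum lies where -10a + 8b = 13 and 11a + b = 13.
Solving simultaneously gives a = 13/14, b = 39/14.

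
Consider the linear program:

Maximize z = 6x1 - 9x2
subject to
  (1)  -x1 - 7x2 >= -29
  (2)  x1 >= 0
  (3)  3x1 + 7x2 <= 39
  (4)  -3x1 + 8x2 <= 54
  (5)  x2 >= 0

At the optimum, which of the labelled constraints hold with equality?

(3) and (5)

Corner points and z = 6x1 - 9x2:
  (0, 29/7) → z = -261/7
  (5, 24/7) → z = -6/7
  (0, 0) → z = 0
  (13, 0) → z = 78

The maximum is at (13, 0). Substituting into each constraint, equality holds for (3) and (5); the remaining constraints have slack.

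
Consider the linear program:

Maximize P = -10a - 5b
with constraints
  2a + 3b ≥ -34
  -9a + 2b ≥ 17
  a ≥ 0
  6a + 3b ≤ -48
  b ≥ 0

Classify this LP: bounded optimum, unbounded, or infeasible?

infeasible

The boundaries 2a + 3b = -34 and b = 0 meet at (-17, 0), but that point violates a ≥ 0. Every candidate vertex is excluded by some other constraint, so the feasible region is empty.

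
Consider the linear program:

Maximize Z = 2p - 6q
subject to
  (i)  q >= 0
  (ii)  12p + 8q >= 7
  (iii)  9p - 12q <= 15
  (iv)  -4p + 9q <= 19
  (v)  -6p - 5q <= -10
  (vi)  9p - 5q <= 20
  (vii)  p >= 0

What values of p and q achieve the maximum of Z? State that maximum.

Extreme points and Z = 2p - 6q:
  (5/3, 0) → Z = 10/3
  (55/21, 5/7) → Z = 20/21
  (275/61, 251/61) → Z = -956/61
  (0, 19/9) → Z = -38/3
  (0, 2) → Z = -12

The optimum lies where q = 0 and 9p - 12q = 15.
Solving simultaneously gives p = 5/3, q = 0.

p = 5/3, q = 0, maximum Z = 10/3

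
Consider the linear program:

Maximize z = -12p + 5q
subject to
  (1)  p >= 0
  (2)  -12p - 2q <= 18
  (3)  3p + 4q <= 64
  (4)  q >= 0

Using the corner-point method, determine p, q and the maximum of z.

p = 0, q = 16, maximum z = 80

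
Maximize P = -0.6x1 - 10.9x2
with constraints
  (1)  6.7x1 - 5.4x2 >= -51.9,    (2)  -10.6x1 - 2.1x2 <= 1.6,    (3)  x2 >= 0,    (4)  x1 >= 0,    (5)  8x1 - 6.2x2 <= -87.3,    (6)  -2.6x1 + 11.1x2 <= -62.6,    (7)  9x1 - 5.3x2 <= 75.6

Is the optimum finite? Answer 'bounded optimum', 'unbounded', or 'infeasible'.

infeasible

The boundaries -2.6x1 + 11.1x2 = -62.6 and 9x1 - 5.3x2 = 75.6 meet at (25369/4306, -9171/2153), but that point violates x2 ≥ 0. Every candidate vertex is excluded by some other constraint, so the feasible region is empty.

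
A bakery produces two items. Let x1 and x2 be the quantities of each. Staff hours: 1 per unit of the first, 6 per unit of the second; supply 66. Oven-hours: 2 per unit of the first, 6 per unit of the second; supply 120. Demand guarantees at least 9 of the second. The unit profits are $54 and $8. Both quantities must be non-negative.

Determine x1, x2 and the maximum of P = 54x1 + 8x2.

The optimum lies where x1 + 6x2 = 66 and x2 = 9.
Solving simultaneously gives x1 = 12, x2 = 9.

x1 = 12, x2 = 9, maximum P = 720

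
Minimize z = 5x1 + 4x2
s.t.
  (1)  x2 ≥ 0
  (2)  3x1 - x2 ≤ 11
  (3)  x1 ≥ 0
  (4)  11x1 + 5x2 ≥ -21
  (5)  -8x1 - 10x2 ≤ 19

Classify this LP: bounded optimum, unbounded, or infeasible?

bounded optimum

Corner points and z = 5x1 + 4x2:
  (11/3, 0) → z = 55/3
  (0, 0) → z = 0
The feasible region has finitely many vertices and no improving ray; the minimum is 0 at (0, 0).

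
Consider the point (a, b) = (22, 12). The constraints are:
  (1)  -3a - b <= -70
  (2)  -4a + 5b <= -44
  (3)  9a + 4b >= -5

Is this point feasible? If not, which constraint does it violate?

not feasible — violates (2)

Constraint (2): -4a + 5b = -28, which is not ≤ -44. All other constraints are satisfied.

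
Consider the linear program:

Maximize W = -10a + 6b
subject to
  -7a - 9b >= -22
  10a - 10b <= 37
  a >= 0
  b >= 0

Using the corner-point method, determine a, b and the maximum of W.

Feasible corners and W = -10a + 6b:
  (0, 22/9) → W = 44/3
  (22/7, 0) → W = -220/7
  (0, 0) → W = 0

At the optimal vertex, -7a - 9b = -22 and a = 0.
Solving simultaneously gives a = 0, b = 22/9.

a = 0, b = 22/9, maximum W = 44/3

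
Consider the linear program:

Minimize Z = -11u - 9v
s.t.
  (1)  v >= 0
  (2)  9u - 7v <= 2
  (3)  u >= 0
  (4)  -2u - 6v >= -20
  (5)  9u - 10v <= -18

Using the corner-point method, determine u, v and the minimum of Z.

u = 46/37, v = 108/37, minimum Z = -1478/37

The optimum lies where -2u - 6v = -20 and 9u - 10v = -18.
Solving simultaneously gives u = 46/37, v = 108/37.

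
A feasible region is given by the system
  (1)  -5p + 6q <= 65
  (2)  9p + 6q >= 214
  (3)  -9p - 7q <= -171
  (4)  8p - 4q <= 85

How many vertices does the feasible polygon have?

The feasible vertices (each the meet of two boundaries and inside every other half-plane) are:
  (149/14, 1655/84)
  (55/2, 135/4)
  (683/42, 947/84)

3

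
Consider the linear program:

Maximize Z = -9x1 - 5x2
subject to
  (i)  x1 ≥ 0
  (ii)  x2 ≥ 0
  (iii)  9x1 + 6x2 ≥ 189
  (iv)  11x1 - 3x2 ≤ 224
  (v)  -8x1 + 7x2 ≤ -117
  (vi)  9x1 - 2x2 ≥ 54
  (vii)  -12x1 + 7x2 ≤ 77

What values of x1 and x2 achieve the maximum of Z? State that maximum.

x1 = 675/37, x2 = 153/37, maximum Z = -6840/37

Corner points and Z = -9x1 - 5x2:
  (637/31, 21/31) → Z = -5838/31
  (675/37, 153/37) → Z = -6840/37
  (1217/53, 505/53) → Z = -13478/53

At the optimal vertex, 9x1 + 6x2 = 189 and -8x1 + 7x2 = -117.
Solving simultaneously gives x1 = 675/37, x2 = 153/37.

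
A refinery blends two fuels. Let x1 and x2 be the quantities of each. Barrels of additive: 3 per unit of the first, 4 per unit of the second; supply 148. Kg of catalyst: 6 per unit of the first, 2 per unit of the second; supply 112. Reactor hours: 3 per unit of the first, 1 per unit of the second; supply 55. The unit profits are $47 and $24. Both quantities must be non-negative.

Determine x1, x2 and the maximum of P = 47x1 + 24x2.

Feasible corners and P = 47x1 + 24x2:
  (0, 0) → P = 0
  (0, 37) → P = 888
  (55/3, 0) → P = 2585/3
  (8, 31) → P = 1120

The optimum lies where 3x1 + 4x2 = 148 and 3x1 + x2 = 55.
Solving simultaneously gives x1 = 8, x2 = 31.

x1 = 8, x2 = 31, maximum P = 1120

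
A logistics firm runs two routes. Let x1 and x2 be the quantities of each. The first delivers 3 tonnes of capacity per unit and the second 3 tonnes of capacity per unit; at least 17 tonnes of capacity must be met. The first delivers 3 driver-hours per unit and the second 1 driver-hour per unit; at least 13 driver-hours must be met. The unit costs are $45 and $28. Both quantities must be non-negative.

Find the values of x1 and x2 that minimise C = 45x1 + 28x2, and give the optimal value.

x1 = 11/3, x2 = 2, minimum C = 221

Corner points and C = 45x1 + 28x2:
  (0, 13) → C = 364
  (17/3, 0) → C = 255
  (11/3, 2) → C = 221
The feasible region is unbounded (it extends along (0, 1), (1, 0)), but C strictly increases along every unbounded feasible direction, so there is no improving ray and the minimum is attained at a vertex.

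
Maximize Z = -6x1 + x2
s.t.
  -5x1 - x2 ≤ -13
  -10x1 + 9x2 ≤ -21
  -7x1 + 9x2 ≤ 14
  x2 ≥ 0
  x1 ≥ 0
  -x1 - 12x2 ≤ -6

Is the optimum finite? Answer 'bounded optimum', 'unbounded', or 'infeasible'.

Vertices and Z = -6x1 + x2:
  (138/55, 5/11) → Z = -73/5
  (150/59, 17/59) → Z = -883/59
  (35/3, 287/27) → Z = -1603/27
  (6, 0) → Z = -36
The feasible region has finitely many vertices and no improving ray; the maximum is -73/5 at (138/55, 5/11).

bounded optimum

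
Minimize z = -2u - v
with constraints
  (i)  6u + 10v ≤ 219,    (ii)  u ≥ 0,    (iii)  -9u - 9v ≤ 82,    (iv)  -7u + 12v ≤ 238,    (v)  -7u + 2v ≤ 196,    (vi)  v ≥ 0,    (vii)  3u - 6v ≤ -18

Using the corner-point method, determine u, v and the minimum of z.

u = 189/11, v = 255/22, minimum z = -1011/22

Corner points and z = -2u - v:
  (124/71, 2961/142) → z = -3457/142
  (189/11, 255/22) → z = -1011/22
  (0, 119/6) → z = -119/6
  (0, 3) → z = -3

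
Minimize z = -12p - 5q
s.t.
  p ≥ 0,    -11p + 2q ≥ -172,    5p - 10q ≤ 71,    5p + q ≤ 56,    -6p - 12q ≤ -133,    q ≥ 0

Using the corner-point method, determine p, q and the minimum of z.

p = 0, q = 56, minimum z = -280

Corner points and z = -12p - 5q:
  (0, 56) → z = -280
  (0, 133/12) → z = -665/12
  (539/54, 329/54) → z = -8113/54

At the optimal vertex, p = 0 and 5p + q = 56.
Solving simultaneously gives p = 0, q = 56.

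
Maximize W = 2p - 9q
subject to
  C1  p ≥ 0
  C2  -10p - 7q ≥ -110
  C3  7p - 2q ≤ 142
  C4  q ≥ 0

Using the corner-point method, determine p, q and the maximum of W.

Extreme points and W = 2p - 9q:
  (0, 110/7) → W = -990/7
  (0, 0) → W = 0
  (11, 0) → W = 22

p = 11, q = 0, maximum W = 22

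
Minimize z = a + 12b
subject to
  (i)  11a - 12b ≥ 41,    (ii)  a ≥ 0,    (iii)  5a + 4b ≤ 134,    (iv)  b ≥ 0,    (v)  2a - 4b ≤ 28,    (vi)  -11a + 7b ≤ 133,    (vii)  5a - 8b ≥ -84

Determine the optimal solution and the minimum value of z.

a = 41/11, b = 0, minimum z = 41/11

Extreme points and z = a + 12b:
  (443/26, 1269/104) → z = 2125/13
  (41/11, 0) → z = 41/11
  (162/7, 32/7) → z = 78
  (14, 0) → z = 14

The optimum lies where 11a - 12b = 41 and b = 0.
Solving simultaneously gives a = 41/11, b = 0.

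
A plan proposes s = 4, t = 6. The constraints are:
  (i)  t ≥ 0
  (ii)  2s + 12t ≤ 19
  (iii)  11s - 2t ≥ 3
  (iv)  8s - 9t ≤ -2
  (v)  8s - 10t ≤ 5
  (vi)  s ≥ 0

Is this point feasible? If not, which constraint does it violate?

Constraint (ii): 2s + 12t = 80, which is not ≤ 19. All other constraints are satisfied.

not feasible — violates (ii)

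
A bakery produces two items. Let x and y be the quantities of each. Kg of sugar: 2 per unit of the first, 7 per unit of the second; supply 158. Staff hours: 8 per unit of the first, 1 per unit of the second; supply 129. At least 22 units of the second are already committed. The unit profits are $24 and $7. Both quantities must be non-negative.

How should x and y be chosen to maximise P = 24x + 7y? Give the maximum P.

x = 2, y = 22, maximum P = 202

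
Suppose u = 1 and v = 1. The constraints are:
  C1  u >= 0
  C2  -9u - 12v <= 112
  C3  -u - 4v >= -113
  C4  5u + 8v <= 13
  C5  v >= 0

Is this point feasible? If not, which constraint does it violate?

feasible

C1: 1 ≥ 0 ✓
C2: -21 ≤ 112 ✓
C3: -5 ≥ -113 ✓
C4: 13 ≤ 13 ✓
C5: 1 ≥ 0 ✓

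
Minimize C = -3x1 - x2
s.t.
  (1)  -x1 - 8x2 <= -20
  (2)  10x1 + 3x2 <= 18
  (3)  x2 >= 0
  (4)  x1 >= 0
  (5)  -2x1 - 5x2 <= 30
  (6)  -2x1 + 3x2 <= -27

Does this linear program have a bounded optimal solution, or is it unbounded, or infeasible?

infeasible

The boundaries -x1 - 8x2 = -20 and 10x1 + 3x2 = 18 meet at (12/11, 26/11), but that point violates -2x1 + 3x2 ≤ -27. Every candidate vertex is excluded by some other constraint, so the feasible region is empty.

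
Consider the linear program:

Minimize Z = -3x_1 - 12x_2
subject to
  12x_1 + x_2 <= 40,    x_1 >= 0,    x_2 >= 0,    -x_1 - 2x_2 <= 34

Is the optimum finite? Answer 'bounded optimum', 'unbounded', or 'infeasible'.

Corner points and Z = -3x_1 - 12x_2:
  (0, 40) → Z = -480
  (10/3, 0) → Z = -10
  (0, 0) → Z = 0
The feasible region has finitely many vertices and no improving ray; the minimum is -480 at (0, 40).

bounded optimum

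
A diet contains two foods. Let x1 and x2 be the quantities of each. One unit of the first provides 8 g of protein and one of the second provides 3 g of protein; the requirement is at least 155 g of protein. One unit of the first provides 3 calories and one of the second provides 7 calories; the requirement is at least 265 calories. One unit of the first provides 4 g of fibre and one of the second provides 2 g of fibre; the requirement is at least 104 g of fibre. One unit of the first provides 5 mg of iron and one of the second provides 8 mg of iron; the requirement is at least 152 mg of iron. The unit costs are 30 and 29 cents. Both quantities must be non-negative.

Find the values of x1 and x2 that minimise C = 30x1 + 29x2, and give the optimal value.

x1 = 9, x2 = 34, minimum C = 1256

Vertices and C = 30x1 + 29x2:
  (0, 52) → C = 1508
  (265/3, 0) → C = 2650
  (9, 34) → C = 1256
The feasible region is unbounded (it extends along (0, 1), (1, 0)), but C strictly increases along every unbounded feasible direction, so there is no improving ray and the minimum is attained at a vertex.

The optimum lies where 3x1 + 7x2 = 265 and 4x1 + 2x2 = 104.
Solving simultaneously gives x1 = 9, x2 = 34.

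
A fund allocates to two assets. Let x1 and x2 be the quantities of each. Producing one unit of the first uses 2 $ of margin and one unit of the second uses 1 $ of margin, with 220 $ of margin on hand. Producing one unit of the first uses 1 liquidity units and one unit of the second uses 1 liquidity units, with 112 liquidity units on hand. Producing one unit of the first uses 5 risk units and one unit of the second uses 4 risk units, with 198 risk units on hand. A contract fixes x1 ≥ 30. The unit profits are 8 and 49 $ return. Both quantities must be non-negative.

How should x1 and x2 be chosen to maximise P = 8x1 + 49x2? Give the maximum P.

x1 = 30, x2 = 12, maximum P = 828

At the optimal vertex, 5x1 + 4x2 = 198 and x1 = 30.
Solving simultaneously gives x1 = 30, x2 = 12.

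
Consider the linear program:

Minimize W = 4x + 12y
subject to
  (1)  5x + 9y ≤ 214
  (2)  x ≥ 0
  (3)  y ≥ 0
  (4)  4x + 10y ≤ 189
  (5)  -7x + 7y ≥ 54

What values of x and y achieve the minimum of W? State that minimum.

x = 0, y = 54/7, minimum W = 648/7

Extreme points and W = 4x + 12y:
  (0, 189/10) → W = 1134/5
  (0, 54/7) → W = 648/7
  (783/98, 1539/98) → W = 10800/49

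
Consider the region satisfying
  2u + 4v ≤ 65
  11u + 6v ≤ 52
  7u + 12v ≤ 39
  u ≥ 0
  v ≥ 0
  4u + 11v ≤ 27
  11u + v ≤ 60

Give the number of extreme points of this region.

5

Of the 21 pairwise boundary intersections, those satisfying every inequality are:
  (13/3, 13/18)
  (52/11, 0)
  (105/29, 33/29)
  (0, 0)
  (0, 27/11)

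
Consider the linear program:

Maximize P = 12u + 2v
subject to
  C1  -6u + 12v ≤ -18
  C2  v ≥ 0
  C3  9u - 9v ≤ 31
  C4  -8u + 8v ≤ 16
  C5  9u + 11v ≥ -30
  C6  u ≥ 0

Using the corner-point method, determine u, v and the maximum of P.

Feasible corners and P = 12u + 2v:
  (3, 0) → P = 36
  (35/9, 4/9) → P = 428/9
  (31/9, 0) → P = 124/3

u = 35/9, v = 4/9, maximum P = 428/9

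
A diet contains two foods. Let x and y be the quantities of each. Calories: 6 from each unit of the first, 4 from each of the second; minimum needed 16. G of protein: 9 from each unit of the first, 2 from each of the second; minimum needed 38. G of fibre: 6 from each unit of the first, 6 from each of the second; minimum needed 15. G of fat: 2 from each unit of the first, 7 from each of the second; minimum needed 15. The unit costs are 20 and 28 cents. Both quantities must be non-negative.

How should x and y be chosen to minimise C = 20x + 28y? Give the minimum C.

x = 4, y = 1, minimum C = 108

Feasible corners and C = 20x + 28y:
  (0, 19) → C = 532
  (15/2, 0) → C = 150
  (4, 1) → C = 108
The feasible region is unbounded (it extends along (0, 1), (1, 0)), but C strictly increases along every unbounded feasible direction, so there is no improving ray and the minimum is attained at a vertex.

The binding constraints are 9x + 2y = 38 and 2x + 7y = 15.
Solving simultaneously gives x = 4, y = 1.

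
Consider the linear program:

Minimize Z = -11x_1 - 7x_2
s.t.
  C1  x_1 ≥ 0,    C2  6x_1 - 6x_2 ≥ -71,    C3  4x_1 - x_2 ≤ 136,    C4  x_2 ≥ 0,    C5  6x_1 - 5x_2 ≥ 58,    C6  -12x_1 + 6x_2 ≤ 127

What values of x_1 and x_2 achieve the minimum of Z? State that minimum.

x_1 = 311/7, x_2 = 292/7, minimum Z = -5465/7

Extreme points and Z = -11x_1 - 7x_2:
  (34, 0) → Z = -374
  (311/7, 292/7) → Z = -5465/7
  (29/3, 0) → Z = -319/3

The binding constraints are 4x_1 - x_2 = 136 and 6x_1 - 5x_2 = 58.
Solving simultaneously gives x_1 = 311/7, x_2 = 292/7.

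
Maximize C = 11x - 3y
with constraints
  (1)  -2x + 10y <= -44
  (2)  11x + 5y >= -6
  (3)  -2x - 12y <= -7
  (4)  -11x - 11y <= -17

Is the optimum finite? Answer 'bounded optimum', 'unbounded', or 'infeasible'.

From the feasible point (299/22, -37/22), moving in the direction (10, 2) keeps every constraint satisfied while C increases without bound.

unbounded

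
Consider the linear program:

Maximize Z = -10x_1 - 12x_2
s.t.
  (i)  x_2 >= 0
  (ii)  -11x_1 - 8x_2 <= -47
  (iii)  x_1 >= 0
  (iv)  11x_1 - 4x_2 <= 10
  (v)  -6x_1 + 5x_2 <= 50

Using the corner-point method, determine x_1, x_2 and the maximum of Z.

Vertices and Z = -10x_1 - 12x_2:
  (0, 47/8) → Z = -141/2
  (67/33, 37/12) → Z = -1891/33
  (0, 10) → Z = -120
  (250/31, 610/31) → Z = -9820/31

At the optimal vertex, -11x_1 - 8x_2 = -47 and 11x_1 - 4x_2 = 10.
Solving simultaneously gives x_1 = 67/33, x_2 = 37/12.

x_1 = 67/33, x_2 = 37/12, maximum Z = -1891/33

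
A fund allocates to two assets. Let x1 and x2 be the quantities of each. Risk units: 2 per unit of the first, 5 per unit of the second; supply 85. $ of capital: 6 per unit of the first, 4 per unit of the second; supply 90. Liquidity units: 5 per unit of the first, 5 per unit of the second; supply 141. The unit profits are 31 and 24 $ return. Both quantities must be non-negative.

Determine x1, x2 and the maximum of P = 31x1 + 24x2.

Corner points and P = 31x1 + 24x2:
  (0, 0) → P = 0
  (0, 17) → P = 408
  (15, 0) → P = 465
  (5, 15) → P = 515

At the optimal vertex, 2x1 + 5x2 = 85 and 6x1 + 4x2 = 90.
Solving simultaneously gives x1 = 5, x2 = 15.

x1 = 5, x2 = 15, maximum P = 515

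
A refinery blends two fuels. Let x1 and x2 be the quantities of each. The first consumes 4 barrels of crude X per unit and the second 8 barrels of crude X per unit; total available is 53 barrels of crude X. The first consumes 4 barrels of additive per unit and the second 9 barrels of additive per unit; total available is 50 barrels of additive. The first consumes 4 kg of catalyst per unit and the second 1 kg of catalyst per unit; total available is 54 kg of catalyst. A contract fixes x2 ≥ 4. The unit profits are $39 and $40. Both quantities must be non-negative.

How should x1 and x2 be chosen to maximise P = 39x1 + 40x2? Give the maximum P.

Corner points and P = 39x1 + 40x2:
  (0, 50/9) → P = 2000/9
  (0, 4) → P = 160
  (7/2, 4) → P = 593/2

x1 = 7/2, x2 = 4, maximum P = 593/2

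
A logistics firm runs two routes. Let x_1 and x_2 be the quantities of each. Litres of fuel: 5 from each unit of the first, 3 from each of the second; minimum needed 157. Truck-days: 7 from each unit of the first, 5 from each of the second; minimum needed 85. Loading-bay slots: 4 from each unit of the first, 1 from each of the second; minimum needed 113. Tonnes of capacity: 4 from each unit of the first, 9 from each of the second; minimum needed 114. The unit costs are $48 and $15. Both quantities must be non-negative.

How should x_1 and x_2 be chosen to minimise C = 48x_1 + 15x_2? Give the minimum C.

Corner points and C = 48x_1 + 15x_2:
  (0, 113) → C = 1695
  (157/5, 0) → C = 7536/5
  (26, 9) → C = 1383
The feasible region is unbounded (it extends along (0, 1), (1, 0)), but C strictly increases along every unbounded feasible direction, so there is no improving ray and the minimum is attained at a vertex.

The binding constraints are 5x_1 + 3x_2 = 157 and 4x_1 + x_2 = 113.
Solving simultaneously gives x_1 = 26, x_2 = 9.

x_1 = 26, x_2 = 9, minimum C = 1383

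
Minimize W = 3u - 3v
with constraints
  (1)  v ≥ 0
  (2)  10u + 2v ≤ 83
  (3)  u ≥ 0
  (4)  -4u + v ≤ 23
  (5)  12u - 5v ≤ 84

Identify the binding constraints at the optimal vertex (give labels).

Vertices and W = 3u - 3v:
  (0, 0) → W = 0
  (7, 0) → W = 21
  (37/18, 281/9) → W = -175/2
  (583/74, 78/37) → W = 1281/74
  (0, 23) → W = -69

The minimum is at (37/18, 281/9). Substituting into each constraint, equality holds for (2) and (4); the remaining constraints have slack.

(2) and (4)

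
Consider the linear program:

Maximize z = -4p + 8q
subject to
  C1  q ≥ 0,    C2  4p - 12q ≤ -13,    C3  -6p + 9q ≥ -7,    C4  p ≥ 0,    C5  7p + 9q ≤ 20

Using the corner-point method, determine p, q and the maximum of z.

Feasible corners and z = -4p + 8q:
  (0, 13/12) → z = 26/3
  (41/40, 57/40) → z = 73/10
  (0, 20/9) → z = 160/9

The optimum lies where p = 0 and 7p + 9q = 20.
Solving simultaneously gives p = 0, q = 20/9.

p = 0, q = 20/9, maximum z = 160/9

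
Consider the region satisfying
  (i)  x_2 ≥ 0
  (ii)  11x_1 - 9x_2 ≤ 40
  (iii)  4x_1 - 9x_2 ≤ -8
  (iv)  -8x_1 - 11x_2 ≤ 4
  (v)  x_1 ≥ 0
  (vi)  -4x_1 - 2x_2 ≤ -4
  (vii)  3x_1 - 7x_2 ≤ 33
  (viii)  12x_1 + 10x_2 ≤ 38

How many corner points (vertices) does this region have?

4

Pairwise boundary intersections that survive every other constraint:
  (5/11, 12/11)
  (131/74, 62/37)
  (0, 2)
  (0, 19/5)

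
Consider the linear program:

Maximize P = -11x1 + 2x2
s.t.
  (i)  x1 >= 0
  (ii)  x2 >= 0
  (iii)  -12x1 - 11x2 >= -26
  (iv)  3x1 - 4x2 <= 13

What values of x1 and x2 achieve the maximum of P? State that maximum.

x1 = 0, x2 = 26/11, maximum P = 52/11

Vertices and P = -11x1 + 2x2:
  (0, 0) → P = 0
  (0, 26/11) → P = 52/11
  (13/6, 0) → P = -143/6

The binding constraints are x1 = 0 and -12x1 - 11x2 = -26.
Solving simultaneously gives x1 = 0, x2 = 26/11.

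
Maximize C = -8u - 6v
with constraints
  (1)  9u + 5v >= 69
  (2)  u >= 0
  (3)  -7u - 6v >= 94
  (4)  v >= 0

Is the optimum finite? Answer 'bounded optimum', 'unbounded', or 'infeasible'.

The boundaries 9u + 5v = 69 and u = 0 meet at (0, 69/5), but that point violates -7u - 6v ≥ 94. Every candidate vertex is excluded by some other constraint, so the feasible region is empty.

infeasible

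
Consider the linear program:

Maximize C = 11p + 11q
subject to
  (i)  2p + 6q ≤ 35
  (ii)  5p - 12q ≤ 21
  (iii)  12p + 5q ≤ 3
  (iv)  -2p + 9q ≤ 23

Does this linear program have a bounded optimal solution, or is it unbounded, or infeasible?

Feasible corners and C = 11p + 11q:
  (141/169, -237/169) → C = -1056/169
  (-44/59, 141/59) → C = 1067/59
The feasible region has finitely many vertices and no improving ray; the maximum is 1067/59 at (-44/59, 141/59).

bounded optimum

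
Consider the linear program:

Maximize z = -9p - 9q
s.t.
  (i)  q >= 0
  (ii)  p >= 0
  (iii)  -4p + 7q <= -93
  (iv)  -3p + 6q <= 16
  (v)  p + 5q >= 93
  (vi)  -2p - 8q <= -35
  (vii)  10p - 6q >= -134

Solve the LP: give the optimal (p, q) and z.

p = 124/3, q = 31/3, maximum z = -465

The feasible region is unbounded (it extends along (2, 1), (1, 0)), but z strictly decreases along every unbounded feasible direction, so there is no improving ray and the maximum is attained at a vertex.

The binding constraints are -4p + 7q = -93 and p + 5q = 93.
Solving simultaneously gives p = 124/3, q = 31/3.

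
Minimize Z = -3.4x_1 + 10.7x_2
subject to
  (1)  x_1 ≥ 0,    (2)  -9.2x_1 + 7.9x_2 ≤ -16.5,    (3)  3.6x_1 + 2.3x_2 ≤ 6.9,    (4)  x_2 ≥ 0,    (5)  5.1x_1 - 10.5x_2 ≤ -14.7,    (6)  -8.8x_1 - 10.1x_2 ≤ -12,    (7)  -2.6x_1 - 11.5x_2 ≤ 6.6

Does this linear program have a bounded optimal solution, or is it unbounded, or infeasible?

infeasible

The boundaries x_1 = 0 and 3.6x_1 + 2.3x_2 = 6.9 meet at (0, 3), but that point violates -9.2x_1 + 7.9x_2 ≤ -16.5. Every candidate vertex is excluded by some other constraint, so the feasible region is empty.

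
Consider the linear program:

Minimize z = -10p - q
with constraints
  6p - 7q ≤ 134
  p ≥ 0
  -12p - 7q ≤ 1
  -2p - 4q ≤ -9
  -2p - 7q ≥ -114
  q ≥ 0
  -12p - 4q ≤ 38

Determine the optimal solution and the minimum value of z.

p = 31, q = 52/7, minimum z = -2222/7

Corner points and z = -10p - q:
  (31, 52/7) → z = -2222/7
  (67/3, 0) → z = -670/3
  (0, 9/4) → z = -9/4
  (0, 114/7) → z = -114/7
  (9/2, 0) → z = -45

The binding constraints are 6p - 7q = 134 and -2p - 7q = -114.
Solving simultaneously gives p = 31, q = 52/7.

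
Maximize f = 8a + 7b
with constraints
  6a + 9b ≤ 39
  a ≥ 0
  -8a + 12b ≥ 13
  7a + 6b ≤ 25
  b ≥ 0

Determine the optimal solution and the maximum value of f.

a = 0, b = 25/6, maximum f = 175/6

Feasible corners and f = 8a + 7b:
  (0, 13/12) → f = 91/12
  (0, 25/6) → f = 175/6
  (37/22, 97/44) → f = 1271/44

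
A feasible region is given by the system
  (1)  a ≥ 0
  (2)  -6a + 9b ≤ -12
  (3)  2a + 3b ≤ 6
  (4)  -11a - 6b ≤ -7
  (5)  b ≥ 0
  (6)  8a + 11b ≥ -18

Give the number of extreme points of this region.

3

Intersecting each pair of boundary lines and keeping only the points that satisfy every inequality leaves:
  (5/2, 1/3)
  (2, 0)
  (3, 0)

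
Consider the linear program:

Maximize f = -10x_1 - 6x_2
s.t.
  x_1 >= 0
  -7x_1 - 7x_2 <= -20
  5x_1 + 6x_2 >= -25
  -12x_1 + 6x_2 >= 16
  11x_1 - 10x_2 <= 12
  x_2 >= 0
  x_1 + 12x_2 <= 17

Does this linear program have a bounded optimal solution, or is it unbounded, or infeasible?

The boundaries x_1 = 0 and -7x_1 - 7x_2 = -20 meet at (0, 20/7), but that point violates x_1 + 12x_2 ≤ 17. Every candidate vertex is excluded by some other constraint, so the feasible region is empty.

infeasible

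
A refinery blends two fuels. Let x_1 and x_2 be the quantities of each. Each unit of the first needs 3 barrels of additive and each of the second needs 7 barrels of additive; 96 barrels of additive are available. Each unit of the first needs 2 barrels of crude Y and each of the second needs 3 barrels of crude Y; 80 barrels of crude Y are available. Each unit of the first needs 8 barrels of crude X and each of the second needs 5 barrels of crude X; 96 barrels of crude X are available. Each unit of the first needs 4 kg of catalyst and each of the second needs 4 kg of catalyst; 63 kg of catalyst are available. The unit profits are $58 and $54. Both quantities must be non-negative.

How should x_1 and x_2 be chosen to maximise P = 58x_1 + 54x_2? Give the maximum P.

Feasible corners and P = 58x_1 + 54x_2:
  (0, 0) → P = 0
  (0, 96/7) → P = 5184/7
  (12, 0) → P = 696
  (57/16, 195/16) → P = 3459/4
  (23/4, 10) → P = 1747/2

x_1 = 23/4, x_2 = 10, maximum P = 1747/2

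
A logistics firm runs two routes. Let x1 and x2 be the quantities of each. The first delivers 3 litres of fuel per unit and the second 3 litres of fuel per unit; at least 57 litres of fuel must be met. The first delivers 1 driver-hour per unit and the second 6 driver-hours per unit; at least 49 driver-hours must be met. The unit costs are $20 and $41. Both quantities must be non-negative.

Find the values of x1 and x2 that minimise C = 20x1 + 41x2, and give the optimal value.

Corner points and C = 20x1 + 41x2:
  (0, 19) → C = 779
  (49, 0) → C = 980
  (13, 6) → C = 506
The feasible region is unbounded (it extends along (0, 1), (1, 0)), but C strictly increases along every unbounded feasible direction, so there is no improving ray and the minimum is attained at a vertex.

The optimum lies where 3x1 + 3x2 = 57 and x1 + 6x2 = 49.
Solving simultaneously gives x1 = 13, x2 = 6.

x1 = 13, x2 = 6, minimum C = 506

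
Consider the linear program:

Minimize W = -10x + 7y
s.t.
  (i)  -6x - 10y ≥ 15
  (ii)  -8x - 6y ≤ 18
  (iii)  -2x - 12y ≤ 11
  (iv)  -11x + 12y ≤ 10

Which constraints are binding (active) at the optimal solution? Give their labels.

(i) and (iii)

Feasible corners and W = -10x + 7y:
  (-35/26, -9/13) → W = 112/13
  (-20/13, -15/26) → W = 295/26
  (-21/13, -101/156) → W = 1813/156

The minimum is at (-35/26, -9/13). Substituting into each constraint, equality holds for (i) and (iii); the remaining constraints have slack.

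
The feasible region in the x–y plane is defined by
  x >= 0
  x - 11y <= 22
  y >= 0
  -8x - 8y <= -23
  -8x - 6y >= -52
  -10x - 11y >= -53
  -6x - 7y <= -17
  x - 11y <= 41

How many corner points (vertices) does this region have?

Intersecting each pair of boundary lines and keeping only the points that satisfy every inequality leaves:
  (0, 23/8)
  (0, 53/11)
  (23/8, 0)
  (53/10, 0)

4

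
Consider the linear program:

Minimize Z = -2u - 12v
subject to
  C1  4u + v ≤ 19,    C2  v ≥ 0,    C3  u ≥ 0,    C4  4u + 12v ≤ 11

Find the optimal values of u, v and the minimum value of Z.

u = 0, v = 11/12, minimum Z = -11

Feasible corners and Z = -2u - 12v:
  (0, 0) → Z = 0
  (11/4, 0) → Z = -11/2
  (0, 11/12) → Z = -11

At the optimal vertex, u = 0 and 4u + 12v = 11.
Solving simultaneously gives u = 0, v = 11/12.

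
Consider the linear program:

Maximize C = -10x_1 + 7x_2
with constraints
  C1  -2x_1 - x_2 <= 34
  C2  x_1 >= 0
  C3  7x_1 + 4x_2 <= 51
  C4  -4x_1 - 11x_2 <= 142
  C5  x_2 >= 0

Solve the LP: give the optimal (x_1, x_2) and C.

Extreme points and C = -10x_1 + 7x_2:
  (0, 51/4) → C = 357/4
  (0, 0) → C = 0
  (51/7, 0) → C = -510/7

x_1 = 0, x_2 = 51/4, maximum C = 357/4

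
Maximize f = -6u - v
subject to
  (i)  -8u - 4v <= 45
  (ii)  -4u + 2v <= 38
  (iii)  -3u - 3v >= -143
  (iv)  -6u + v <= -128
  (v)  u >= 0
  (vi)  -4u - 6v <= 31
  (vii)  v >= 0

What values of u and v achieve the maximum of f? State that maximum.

At the optimal vertex, -6u + v = -128 and v = 0.
Solving simultaneously gives u = 64/3, v = 0.

u = 64/3, v = 0, maximum f = -128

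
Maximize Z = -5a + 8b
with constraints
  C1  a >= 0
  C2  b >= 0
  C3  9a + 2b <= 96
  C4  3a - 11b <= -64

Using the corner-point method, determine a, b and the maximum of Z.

a = 0, b = 48, maximum Z = 384

Corner points and Z = -5a + 8b:
  (0, 48) → Z = 384
  (0, 64/11) → Z = 512/11
  (928/105, 288/35) → Z = 2272/105

The binding constraints are a = 0 and 9a + 2b = 96.
Solving simultaneously gives a = 0, b = 48.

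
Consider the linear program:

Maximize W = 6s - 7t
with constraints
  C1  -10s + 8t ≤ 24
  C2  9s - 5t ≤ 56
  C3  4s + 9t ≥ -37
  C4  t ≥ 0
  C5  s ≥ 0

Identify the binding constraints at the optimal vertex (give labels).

Vertices and W = 6s - 7t:
  (284/11, 388/11) → W = -92
  (0, 3) → W = -21
  (56/9, 0) → W = 112/3
  (0, 0) → W = 0

The maximum is at (56/9, 0). Substituting into each constraint, equality holds for C2 and C4; the remaining constraints have slack.

C2 and C4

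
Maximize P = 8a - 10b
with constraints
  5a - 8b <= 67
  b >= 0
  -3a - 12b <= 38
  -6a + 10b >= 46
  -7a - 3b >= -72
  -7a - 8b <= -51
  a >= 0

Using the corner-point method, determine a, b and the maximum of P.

Corner points and P = 8a - 10b:
  (291/44, 377/44) → P = -721/22
  (71/59, 314/59) → P = -2572/59
  (0, 24) → P = -240
  (0, 51/8) → P = -255/4

The optimum lies where -6a + 10b = 46 and -7a - 3b = -72.
Solving simultaneously gives a = 291/44, b = 377/44.

a = 291/44, b = 377/44, maximum P = -721/22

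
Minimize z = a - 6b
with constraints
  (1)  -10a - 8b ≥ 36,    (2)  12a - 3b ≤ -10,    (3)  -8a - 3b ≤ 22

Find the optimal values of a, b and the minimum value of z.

a = -2, b = -2, minimum z = 10

Feasible corners and z = a - 6b:
  (-94/63, -166/63) → z = 902/63
  (-2, -2) → z = 10
  (-8/5, -46/15) → z = 84/5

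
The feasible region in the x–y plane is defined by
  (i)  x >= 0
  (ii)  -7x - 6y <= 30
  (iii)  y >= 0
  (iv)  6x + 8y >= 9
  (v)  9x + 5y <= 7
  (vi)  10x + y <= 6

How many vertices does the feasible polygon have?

3

The feasible vertices (each the meet of two boundaries and inside every other half-plane) are:
  (0, 9/8)
  (0, 7/5)
  (11/42, 13/14)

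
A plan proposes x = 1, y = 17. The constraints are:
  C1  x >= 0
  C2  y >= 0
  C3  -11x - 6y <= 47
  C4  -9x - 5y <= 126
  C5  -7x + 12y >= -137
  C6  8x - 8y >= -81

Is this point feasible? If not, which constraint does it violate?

Constraint C6: 8x - 8y = -128, which is not ≥ -81. All other constraints are satisfied.

not feasible — violates C6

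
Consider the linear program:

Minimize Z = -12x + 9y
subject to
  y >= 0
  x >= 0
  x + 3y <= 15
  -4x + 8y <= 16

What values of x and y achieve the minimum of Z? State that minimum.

Extreme points and Z = -12x + 9y:
  (0, 0) → Z = 0
  (15, 0) → Z = -180
  (0, 2) → Z = 18
  (18/5, 19/5) → Z = -9

At the optimal vertex, y = 0 and x + 3y = 15.
Solving simultaneously gives x = 15, y = 0.

x = 15, y = 0, minimum Z = -180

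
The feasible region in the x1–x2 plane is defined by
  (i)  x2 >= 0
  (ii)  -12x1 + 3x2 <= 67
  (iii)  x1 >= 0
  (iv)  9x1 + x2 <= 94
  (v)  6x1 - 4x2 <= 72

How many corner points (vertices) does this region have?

Of the 10 pairwise boundary intersections, those satisfying every inequality are:
  (0, 0)
  (94/9, 0)
  (0, 67/3)
  (215/39, 577/13)

4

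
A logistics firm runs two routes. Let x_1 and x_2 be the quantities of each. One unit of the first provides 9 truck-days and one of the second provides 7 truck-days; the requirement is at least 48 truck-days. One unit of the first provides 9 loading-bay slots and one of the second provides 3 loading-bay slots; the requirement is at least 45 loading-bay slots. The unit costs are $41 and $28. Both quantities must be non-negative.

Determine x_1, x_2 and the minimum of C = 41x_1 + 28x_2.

Corner points and C = 41x_1 + 28x_2:
  (0, 15) → C = 420
  (16/3, 0) → C = 656/3
  (19/4, 3/4) → C = 863/4
The feasible region is unbounded (it extends along (0, 1), (1, 0)), but C strictly increases along every unbounded feasible direction, so there is no improving ray and the minimum is attained at a vertex.

The binding constraints are 9x_1 + 7x_2 = 48 and 9x_1 + 3x_2 = 45.
Solving simultaneously gives x_1 = 19/4, x_2 = 3/4.

x_1 = 19/4, x_2 = 3/4, minimum C = 863/4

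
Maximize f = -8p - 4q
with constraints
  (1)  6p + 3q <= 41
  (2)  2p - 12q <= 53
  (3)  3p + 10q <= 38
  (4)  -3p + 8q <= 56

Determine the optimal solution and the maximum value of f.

Feasible corners and f = -8p - 4q:
  (217/26, -118/39) → f = -164/3
  (296/51, 35/17) → f = -164/3
  (-274/5, -271/20) → f = 2463/5
  (-128/27, 47/9) → f = 460/27

p = -274/5, q = -271/20, maximum f = 2463/5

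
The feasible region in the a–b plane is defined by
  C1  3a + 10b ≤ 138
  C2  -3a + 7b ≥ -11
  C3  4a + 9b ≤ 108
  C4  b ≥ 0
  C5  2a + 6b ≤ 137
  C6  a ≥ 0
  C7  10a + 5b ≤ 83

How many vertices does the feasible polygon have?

Intersecting each pair of boundary lines and keeping only the points that satisfy every inequality leaves:
  (11/3, 0)
  (636/85, 139/85)
  (0, 12)
  (207/70, 374/35)
  (0, 0)

5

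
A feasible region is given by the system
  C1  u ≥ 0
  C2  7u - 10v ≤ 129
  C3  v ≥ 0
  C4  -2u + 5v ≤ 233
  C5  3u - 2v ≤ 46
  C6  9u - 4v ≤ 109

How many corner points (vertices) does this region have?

4

Of the 15 pairwise boundary intersections, those satisfying every inequality are:
  (0, 0)
  (0, 233/5)
  (109/9, 0)
  (1477/37, 2315/37)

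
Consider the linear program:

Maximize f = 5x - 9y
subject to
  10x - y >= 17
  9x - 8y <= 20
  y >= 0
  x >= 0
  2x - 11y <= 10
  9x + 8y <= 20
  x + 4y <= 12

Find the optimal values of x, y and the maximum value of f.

x = 20/9, y = 0, maximum f = 100/9

Vertices and f = 5x - 9y:
  (17/10, 0) → f = 17/2
  (156/89, 47/89) → f = 357/89
  (20/9, 0) → f = 100/9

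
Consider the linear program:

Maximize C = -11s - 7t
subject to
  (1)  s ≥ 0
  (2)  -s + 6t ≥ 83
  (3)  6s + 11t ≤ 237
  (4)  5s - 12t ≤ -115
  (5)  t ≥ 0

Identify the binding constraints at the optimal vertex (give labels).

(1) and (2)

Vertices and C = -11s - 7t:
  (0, 83/6) → C = -581/6
  (0, 237/11) → C = -1659/11
  (509/47, 735/47) → C = -10744/47

The maximum is at (0, 83/6). Substituting into each constraint, equality holds for (1) and (2); the remaining constraints have slack.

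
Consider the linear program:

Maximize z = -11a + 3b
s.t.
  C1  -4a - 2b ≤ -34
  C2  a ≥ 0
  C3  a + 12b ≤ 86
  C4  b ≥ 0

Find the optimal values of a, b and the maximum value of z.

Extreme points and z = -11a + 3b:
  (118/23, 155/23) → z = -833/23
  (17/2, 0) → z = -187/2
  (86, 0) → z = -946

At the optimal vertex, -4a - 2b = -34 and a + 12b = 86.
Solving simultaneously gives a = 118/23, b = 155/23.

a = 118/23, b = 155/23, maximum z = -833/23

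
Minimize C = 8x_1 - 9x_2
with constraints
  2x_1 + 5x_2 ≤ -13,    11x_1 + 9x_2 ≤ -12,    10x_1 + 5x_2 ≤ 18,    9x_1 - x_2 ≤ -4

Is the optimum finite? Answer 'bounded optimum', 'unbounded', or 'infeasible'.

From the feasible point (-33/47, -109/47), moving in the direction (-5, 2) keeps every constraint satisfied while C decreases without bound.

unbounded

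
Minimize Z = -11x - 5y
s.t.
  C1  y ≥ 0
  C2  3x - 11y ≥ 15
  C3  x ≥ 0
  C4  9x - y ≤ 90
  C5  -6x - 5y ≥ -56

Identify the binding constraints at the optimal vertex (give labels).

C1 and C5

Extreme points and Z = -11x - 5y:
  (5, 0) → Z = -55
  (28/3, 0) → Z = -308/3
  (691/81, 26/27) → Z = -7991/81

The minimum is at (28/3, 0). Substituting into each constraint, equality holds for C1 and C5; the remaining constraints have slack.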